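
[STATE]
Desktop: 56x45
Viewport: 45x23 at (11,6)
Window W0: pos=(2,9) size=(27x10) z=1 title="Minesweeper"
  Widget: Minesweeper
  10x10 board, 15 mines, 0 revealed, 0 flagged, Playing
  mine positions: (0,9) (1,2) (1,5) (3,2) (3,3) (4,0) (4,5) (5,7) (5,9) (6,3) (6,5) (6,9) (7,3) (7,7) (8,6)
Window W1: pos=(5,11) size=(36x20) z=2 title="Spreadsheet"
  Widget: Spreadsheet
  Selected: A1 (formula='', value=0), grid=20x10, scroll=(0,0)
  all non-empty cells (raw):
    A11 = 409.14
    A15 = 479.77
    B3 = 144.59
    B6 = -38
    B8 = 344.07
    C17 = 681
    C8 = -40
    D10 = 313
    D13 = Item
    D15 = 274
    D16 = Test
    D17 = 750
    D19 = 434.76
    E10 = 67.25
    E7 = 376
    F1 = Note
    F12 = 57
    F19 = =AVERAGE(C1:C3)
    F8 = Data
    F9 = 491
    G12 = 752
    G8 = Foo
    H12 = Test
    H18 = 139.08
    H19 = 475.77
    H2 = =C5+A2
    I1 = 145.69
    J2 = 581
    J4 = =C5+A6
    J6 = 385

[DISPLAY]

                                             
                                             
                                             
━━━━━━━━━━━━━━━━━┓                           
eper             ┃                           
━━━━━━━━━━━━━━━━━━━━━━━━━━━━━┓               
adsheet                      ┃               
─────────────────────────────┨               
                             ┃               
  A       B       C       D  ┃               
-----------------------------┃               
    [0]       0       0      ┃               
      0       0       0      ┃               
      0  144.59       0      ┃               
      0       0       0      ┃               
      0       0       0      ┃               
      0     -38       0      ┃               
      0       0       0      ┃               
      0  344.07     -40      ┃               
      0       0       0      ┃               
      0       0       0     3┃               
 409.14       0       0      ┃               
      0       0       0      ┃               


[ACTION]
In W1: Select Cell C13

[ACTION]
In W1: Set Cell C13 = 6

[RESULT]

                                             
                                             
                                             
━━━━━━━━━━━━━━━━━┓                           
eper             ┃                           
━━━━━━━━━━━━━━━━━━━━━━━━━━━━━┓               
adsheet                      ┃               
─────────────────────────────┨               
6                            ┃               
  A       B       C       D  ┃               
-----------------------------┃               
      0       0       0      ┃               
      0       0       0      ┃               
      0  144.59       0      ┃               
      0       0       0      ┃               
      0       0       0      ┃               
      0     -38       0      ┃               
      0       0       0      ┃               
      0  344.07     -40      ┃               
      0       0       0      ┃               
      0       0       0     3┃               
 409.14       0       0      ┃               
      0       0       0      ┃               


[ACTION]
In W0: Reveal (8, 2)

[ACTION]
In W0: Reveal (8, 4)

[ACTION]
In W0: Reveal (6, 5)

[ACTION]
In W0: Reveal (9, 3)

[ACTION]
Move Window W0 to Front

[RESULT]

                                             
                                             
                                             
━━━━━━━━━━━━━━━━━┓                           
eper             ┃                           
─────────────────┨━━━━━━━━━━━┓               
■✹               ┃           ┃               
■■               ┃───────────┨               
■■               ┃           ┃               
■■               ┃C       D  ┃               
■■               ┃-----------┃               
■✹               ┃    0      ┃               
━━━━━━━━━━━━━━━━━┛    0      ┃               
      0  144.59       0      ┃               
      0       0       0      ┃               
      0       0       0      ┃               
      0     -38       0      ┃               
      0       0       0      ┃               
      0  344.07     -40      ┃               
      0       0       0      ┃               
      0       0       0     3┃               
 409.14       0       0      ┃               
      0       0       0      ┃               


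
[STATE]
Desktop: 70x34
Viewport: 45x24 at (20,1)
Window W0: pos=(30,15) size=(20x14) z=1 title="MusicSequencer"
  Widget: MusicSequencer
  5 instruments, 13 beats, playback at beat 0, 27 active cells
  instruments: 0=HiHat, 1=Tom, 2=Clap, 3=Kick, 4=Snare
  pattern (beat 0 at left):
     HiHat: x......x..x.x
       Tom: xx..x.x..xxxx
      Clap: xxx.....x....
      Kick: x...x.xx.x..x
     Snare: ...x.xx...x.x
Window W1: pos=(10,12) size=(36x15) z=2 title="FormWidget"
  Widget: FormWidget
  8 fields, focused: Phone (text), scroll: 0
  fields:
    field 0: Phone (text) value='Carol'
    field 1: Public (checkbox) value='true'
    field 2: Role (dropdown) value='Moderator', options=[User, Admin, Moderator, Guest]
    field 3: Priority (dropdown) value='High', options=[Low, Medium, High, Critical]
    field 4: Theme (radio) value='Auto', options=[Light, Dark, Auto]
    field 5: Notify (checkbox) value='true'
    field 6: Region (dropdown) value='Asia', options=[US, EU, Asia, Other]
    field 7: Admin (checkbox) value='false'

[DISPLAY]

                                             
                                             
                                             
                                             
                                             
                                             
                                             
                                             
                                             
                                             
                                             
━━━━━━━━━━━━━━━━━━━━━━━━━┓                   
et                       ┃                   
─────────────────────────┨                   
     [Carol             ]┃━━━┓               
     [x]                 ┃   ┃               
     [Moderator        ▼]┃───┨               
y:   [High             ▼]┃901┃               
     ( ) Light  ( ) Dark ┃·█·┃               
     [x]                 ┃███┃               
     [Asia             ▼]┃···┃               
     [ ]                 ┃█··┃               
                         ┃·█·┃               
                         ┃   ┃               


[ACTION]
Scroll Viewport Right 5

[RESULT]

                                             
                                             
                                             
                                             
                                             
                                             
                                             
                                             
                                             
                                             
                                             
━━━━━━━━━━━━━━━━━━━━┓                        
                    ┃                        
────────────────────┨                        
[Carol             ]┃━━━┓                    
[x]                 ┃   ┃                    
[Moderator        ▼]┃───┨                    
[High             ▼]┃901┃                    
( ) Light  ( ) Dark ┃·█·┃                    
[x]                 ┃███┃                    
[Asia             ▼]┃···┃                    
[ ]                 ┃█··┃                    
                    ┃·█·┃                    
                    ┃   ┃                    


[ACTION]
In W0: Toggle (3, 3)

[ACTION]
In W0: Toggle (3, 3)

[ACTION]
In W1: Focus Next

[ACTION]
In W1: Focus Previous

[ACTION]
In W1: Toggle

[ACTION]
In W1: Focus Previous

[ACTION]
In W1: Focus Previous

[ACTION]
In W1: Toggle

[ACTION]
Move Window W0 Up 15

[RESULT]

     ┃ MusicSequencer   ┃                    
     ┠──────────────────┨                    
     ┃      ▼12345678901┃                    
     ┃ HiHat█······█··█·┃                    
     ┃   Tom██··█·█··███┃                    
     ┃  Clap███·····█···┃                    
     ┃  Kick█···█·██·█··┃                    
     ┃ Snare···█·██···█·┃                    
     ┃                  ┃                    
     ┃                  ┃                    
     ┃                  ┃                    
━━━━━━━━━━━━━━━━━━━━┓   ┃                    
                    ┃━━━┛                    
────────────────────┨                        
[Carol             ]┃                        
[x]                 ┃                        
[Moderator        ▼]┃                        
[High             ▼]┃                        
( ) Light  ( ) Dark ┃                        
[x]                 ┃                        
[Asia             ▼]┃                        
[ ]                 ┃                        
                    ┃                        
                    ┃                        


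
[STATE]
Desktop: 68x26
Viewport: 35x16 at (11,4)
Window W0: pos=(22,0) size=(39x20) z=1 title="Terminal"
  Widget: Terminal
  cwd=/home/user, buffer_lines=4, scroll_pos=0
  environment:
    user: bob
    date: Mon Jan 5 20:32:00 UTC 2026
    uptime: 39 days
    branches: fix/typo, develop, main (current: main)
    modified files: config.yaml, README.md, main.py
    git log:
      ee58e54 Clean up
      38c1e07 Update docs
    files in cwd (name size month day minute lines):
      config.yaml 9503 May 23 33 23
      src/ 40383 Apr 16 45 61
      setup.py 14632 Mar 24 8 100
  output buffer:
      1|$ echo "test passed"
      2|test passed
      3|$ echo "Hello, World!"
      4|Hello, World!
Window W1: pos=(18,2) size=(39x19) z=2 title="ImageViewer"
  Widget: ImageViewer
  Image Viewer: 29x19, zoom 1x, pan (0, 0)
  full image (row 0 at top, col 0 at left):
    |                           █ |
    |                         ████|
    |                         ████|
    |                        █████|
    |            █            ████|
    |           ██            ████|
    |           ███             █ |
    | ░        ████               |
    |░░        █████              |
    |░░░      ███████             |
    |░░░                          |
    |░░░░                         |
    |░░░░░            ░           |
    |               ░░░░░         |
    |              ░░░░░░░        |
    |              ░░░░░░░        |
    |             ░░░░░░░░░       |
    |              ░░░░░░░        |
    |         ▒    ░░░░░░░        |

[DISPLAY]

       ┠───────────────────────────
       ┃                           
       ┃                         ██
       ┃                         ██
       ┃                        ███
       ┃            █            ██
       ┃           ██            ██
       ┃           ███             
       ┃ ░        ████             
       ┃░░        █████            
       ┃░░░      ███████           
       ┃░░░                        
       ┃░░░░                       
       ┃░░░░░            ░         
       ┃               ░░░░░       
       ┃              ░░░░░░░      


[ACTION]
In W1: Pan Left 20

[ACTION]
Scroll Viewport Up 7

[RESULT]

           ┏━━━━━━━━━━━━━━━━━━━━━━━
           ┃ Terminal              
       ┏━━━━━━━━━━━━━━━━━━━━━━━━━━━
       ┃ ImageViewer               
       ┠───────────────────────────
       ┃                           
       ┃                         ██
       ┃                         ██
       ┃                        ███
       ┃            █            ██
       ┃           ██            ██
       ┃           ███             
       ┃ ░        ████             
       ┃░░        █████            
       ┃░░░      ███████           
       ┃░░░                        


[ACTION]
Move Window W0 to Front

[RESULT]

           ┏━━━━━━━━━━━━━━━━━━━━━━━
           ┃ Terminal              
       ┏━━━┠───────────────────────
       ┃ Im┃$ echo "test passed"   
       ┠───┃test passed            
       ┃   ┃$ echo "Hello, World!" 
       ┃   ┃Hello, World!          
       ┃   ┃$ █                    
       ┃   ┃                       
       ┃   ┃                       
       ┃   ┃                       
       ┃   ┃                       
       ┃ ░ ┃                       
       ┃░░ ┃                       
       ┃░░░┃                       
       ┃░░░┃                       


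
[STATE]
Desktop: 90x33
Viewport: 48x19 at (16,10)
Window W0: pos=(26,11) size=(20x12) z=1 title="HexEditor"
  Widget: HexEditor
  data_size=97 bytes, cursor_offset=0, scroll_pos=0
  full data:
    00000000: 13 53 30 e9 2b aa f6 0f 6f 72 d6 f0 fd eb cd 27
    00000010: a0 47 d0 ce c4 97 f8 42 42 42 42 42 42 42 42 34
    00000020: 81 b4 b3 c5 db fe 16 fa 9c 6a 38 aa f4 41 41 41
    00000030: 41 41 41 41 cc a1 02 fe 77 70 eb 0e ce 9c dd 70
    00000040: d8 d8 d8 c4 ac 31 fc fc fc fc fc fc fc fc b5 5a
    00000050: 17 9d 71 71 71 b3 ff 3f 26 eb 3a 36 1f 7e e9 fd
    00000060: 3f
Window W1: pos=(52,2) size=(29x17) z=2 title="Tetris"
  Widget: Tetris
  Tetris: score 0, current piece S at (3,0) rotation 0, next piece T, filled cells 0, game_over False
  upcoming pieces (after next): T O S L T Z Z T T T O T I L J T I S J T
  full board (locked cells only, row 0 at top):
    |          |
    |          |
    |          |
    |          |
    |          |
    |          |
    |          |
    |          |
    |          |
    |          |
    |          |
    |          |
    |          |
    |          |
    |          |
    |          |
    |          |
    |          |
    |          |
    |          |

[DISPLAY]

                                    ┃          │
          ┏━━━━━━━━━━━━━━━━━━┓      ┃          │
          ┃ HexEditor        ┃      ┃          │
          ┠──────────────────┨      ┃          │
          ┃00000000  13 53 30┃      ┃          │
          ┃00000010  a0 47 d0┃      ┃          │
          ┃00000020  81 b4 b3┃      ┃          │
          ┃00000030  41 41 41┃      ┃          │
          ┃00000040  d8 d8 d8┃      ┗━━━━━━━━━━━
          ┃00000050  17 9d 71┃                  
          ┃00000060  3f      ┃                  
          ┃                  ┃                  
          ┗━━━━━━━━━━━━━━━━━━┛                  
                                                
                                                
                                                
                                                
                                                
                                                


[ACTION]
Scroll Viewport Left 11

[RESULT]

                                               ┃
                     ┏━━━━━━━━━━━━━━━━━━┓      ┃
                     ┃ HexEditor        ┃      ┃
                     ┠──────────────────┨      ┃
                     ┃00000000  13 53 30┃      ┃
                     ┃00000010  a0 47 d0┃      ┃
                     ┃00000020  81 b4 b3┃      ┃
                     ┃00000030  41 41 41┃      ┃
                     ┃00000040  d8 d8 d8┃      ┗
                     ┃00000050  17 9d 71┃       
                     ┃00000060  3f      ┃       
                     ┃                  ┃       
                     ┗━━━━━━━━━━━━━━━━━━┛       
                                                
                                                
                                                
                                                
                                                
                                                


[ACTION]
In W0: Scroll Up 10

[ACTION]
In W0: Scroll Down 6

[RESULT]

                                               ┃
                     ┏━━━━━━━━━━━━━━━━━━┓      ┃
                     ┃ HexEditor        ┃      ┃
                     ┠──────────────────┨      ┃
                     ┃00000060  3f      ┃      ┃
                     ┃                  ┃      ┃
                     ┃                  ┃      ┃
                     ┃                  ┃      ┃
                     ┃                  ┃      ┗
                     ┃                  ┃       
                     ┃                  ┃       
                     ┃                  ┃       
                     ┗━━━━━━━━━━━━━━━━━━┛       
                                                
                                                
                                                
                                                
                                                
                                                


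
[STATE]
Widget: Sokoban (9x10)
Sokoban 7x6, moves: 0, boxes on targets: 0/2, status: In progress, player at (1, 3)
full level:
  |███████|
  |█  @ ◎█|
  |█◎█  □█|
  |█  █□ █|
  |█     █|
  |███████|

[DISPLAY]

███████  
█  @ ◎█  
█◎█  □█  
█  █□ █  
█     █  
███████  
Moves: 0 
         
         
         


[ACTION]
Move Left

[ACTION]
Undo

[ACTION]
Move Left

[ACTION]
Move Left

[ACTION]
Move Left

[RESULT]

███████  
█@   ◎█  
█◎█  □█  
█  █□ █  
█     █  
███████  
Moves: 2 
         
         
         


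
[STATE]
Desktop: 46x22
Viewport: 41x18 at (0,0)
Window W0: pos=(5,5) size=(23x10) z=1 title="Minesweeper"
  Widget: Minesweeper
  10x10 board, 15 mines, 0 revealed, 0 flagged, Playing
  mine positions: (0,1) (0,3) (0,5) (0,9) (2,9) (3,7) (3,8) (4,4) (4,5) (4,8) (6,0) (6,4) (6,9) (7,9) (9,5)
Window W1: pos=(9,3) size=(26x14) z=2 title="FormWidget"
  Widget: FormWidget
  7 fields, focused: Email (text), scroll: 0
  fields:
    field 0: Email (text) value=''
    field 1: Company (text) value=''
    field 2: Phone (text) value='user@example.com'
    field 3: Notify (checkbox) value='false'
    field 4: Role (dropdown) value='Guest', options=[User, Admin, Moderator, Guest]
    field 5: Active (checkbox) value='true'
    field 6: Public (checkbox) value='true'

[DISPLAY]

                                         
                                         
                                         
         ┏━━━━━━━━━━━━━━━━━━━━━━━━┓      
         ┃ FormWidget             ┃      
     ┏━━━┠────────────────────────┨      
     ┃ Mi┃> Email:      [        ]┃      
     ┠───┃  Company:    [        ]┃      
     ┃■■■┃  Phone:      [user@exa]┃      
     ┃■■■┃  Notify:     [ ]       ┃      
     ┃■■■┃  Role:       [Guest  ▼]┃      
     ┃■■■┃  Active:     [x]       ┃      
     ┃■■■┃  Public:     [x]       ┃      
     ┃■■■┃                        ┃      
     ┗━━━┃                        ┃      
         ┃                        ┃      
         ┗━━━━━━━━━━━━━━━━━━━━━━━━┛      
                                         


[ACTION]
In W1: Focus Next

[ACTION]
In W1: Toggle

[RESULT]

                                         
                                         
                                         
         ┏━━━━━━━━━━━━━━━━━━━━━━━━┓      
         ┃ FormWidget             ┃      
     ┏━━━┠────────────────────────┨      
     ┃ Mi┃  Email:      [        ]┃      
     ┠───┃> Company:    [        ]┃      
     ┃■■■┃  Phone:      [user@exa]┃      
     ┃■■■┃  Notify:     [ ]       ┃      
     ┃■■■┃  Role:       [Guest  ▼]┃      
     ┃■■■┃  Active:     [x]       ┃      
     ┃■■■┃  Public:     [x]       ┃      
     ┃■■■┃                        ┃      
     ┗━━━┃                        ┃      
         ┃                        ┃      
         ┗━━━━━━━━━━━━━━━━━━━━━━━━┛      
                                         


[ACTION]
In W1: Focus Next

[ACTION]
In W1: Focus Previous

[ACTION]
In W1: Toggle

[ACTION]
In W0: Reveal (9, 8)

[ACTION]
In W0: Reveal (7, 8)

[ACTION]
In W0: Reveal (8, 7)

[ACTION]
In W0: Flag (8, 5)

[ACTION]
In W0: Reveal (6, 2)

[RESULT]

                                         
                                         
                                         
         ┏━━━━━━━━━━━━━━━━━━━━━━━━┓      
         ┃ FormWidget             ┃      
     ┏━━━┠────────────────────────┨      
     ┃ Mi┃  Email:      [        ]┃      
     ┠───┃> Company:    [        ]┃      
     ┃■■■┃  Phone:      [user@exa]┃      
     ┃112┃  Notify:     [ ]       ┃      
     ┃   ┃  Role:       [Guest  ▼]┃      
     ┃   ┃  Active:     [x]       ┃      
     ┃   ┃  Public:     [x]       ┃      
     ┃11 ┃                        ┃      
     ┗━━━┃                        ┃      
         ┃                        ┃      
         ┗━━━━━━━━━━━━━━━━━━━━━━━━┛      
                                         


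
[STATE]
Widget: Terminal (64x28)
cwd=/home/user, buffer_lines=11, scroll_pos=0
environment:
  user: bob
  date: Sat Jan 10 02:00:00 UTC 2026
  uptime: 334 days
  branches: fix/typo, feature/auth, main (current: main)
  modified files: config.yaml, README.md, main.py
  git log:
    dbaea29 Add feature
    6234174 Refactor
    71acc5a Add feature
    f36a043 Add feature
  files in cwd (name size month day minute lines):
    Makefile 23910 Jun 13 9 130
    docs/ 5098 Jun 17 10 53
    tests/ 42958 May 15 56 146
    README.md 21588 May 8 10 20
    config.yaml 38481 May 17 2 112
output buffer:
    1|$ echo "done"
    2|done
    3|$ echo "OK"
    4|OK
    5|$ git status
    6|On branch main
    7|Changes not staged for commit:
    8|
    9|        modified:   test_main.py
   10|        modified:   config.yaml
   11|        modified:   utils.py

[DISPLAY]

$ echo "done"                                                   
done                                                            
$ echo "OK"                                                     
OK                                                              
$ git status                                                    
On branch main                                                  
Changes not staged for commit:                                  
                                                                
        modified:   test_main.py                                
        modified:   config.yaml                                 
        modified:   utils.py                                    
$ █                                                             
                                                                
                                                                
                                                                
                                                                
                                                                
                                                                
                                                                
                                                                
                                                                
                                                                
                                                                
                                                                
                                                                
                                                                
                                                                
                                                                


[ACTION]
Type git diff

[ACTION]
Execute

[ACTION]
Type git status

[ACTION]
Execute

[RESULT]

$ echo "done"                                                   
done                                                            
$ echo "OK"                                                     
OK                                                              
$ git status                                                    
On branch main                                                  
Changes not staged for commit:                                  
                                                                
        modified:   test_main.py                                
        modified:   config.yaml                                 
        modified:   utils.py                                    
$ git diff                                                      
diff --git a/main.py b/main.py                                  
--- a/main.py                                                   
+++ b/main.py                                                   
@@ -1,3 +1,4 @@                                                 
+# updated                                                      
 import sys                                                     
$ git status                                                    
On branch main                                                  
Changes not staged for commit:                                  
                                                                
        modified:   config.yaml                                 
        modified:   README.md                                   
        modified:   main.py                                     
$ █                                                             
                                                                
                                                                


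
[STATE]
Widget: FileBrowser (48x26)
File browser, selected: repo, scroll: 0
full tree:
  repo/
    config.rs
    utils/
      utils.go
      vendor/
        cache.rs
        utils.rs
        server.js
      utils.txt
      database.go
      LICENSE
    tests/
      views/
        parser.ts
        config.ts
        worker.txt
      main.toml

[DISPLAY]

> [-] repo/                                     
    config.rs                                   
    [+] utils/                                  
    [+] tests/                                  
                                                
                                                
                                                
                                                
                                                
                                                
                                                
                                                
                                                
                                                
                                                
                                                
                                                
                                                
                                                
                                                
                                                
                                                
                                                
                                                
                                                
                                                


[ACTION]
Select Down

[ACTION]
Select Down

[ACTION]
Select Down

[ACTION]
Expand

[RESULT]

  [-] repo/                                     
    config.rs                                   
    [+] utils/                                  
  > [-] tests/                                  
      [+] views/                                
      main.toml                                 
                                                
                                                
                                                
                                                
                                                
                                                
                                                
                                                
                                                
                                                
                                                
                                                
                                                
                                                
                                                
                                                
                                                
                                                
                                                
                                                


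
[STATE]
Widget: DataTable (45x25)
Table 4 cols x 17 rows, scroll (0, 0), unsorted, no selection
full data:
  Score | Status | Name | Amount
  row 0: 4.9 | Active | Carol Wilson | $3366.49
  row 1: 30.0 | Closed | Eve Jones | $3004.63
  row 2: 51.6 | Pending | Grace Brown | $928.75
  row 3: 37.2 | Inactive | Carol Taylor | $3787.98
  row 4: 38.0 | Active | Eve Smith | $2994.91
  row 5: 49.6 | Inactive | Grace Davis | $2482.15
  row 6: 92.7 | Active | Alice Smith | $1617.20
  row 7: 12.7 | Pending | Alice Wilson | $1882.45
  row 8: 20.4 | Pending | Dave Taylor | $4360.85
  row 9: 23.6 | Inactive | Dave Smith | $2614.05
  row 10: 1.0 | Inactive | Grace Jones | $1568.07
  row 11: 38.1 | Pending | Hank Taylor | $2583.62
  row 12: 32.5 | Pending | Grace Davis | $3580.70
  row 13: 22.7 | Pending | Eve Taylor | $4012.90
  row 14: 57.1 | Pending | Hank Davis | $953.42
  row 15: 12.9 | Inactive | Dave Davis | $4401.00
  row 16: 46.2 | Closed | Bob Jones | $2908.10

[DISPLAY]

Score│Status  │Name        │Amount           
─────┼────────┼────────────┼────────         
4.9  │Active  │Carol Wilson│$3366.49         
30.0 │Closed  │Eve Jones   │$3004.63         
51.6 │Pending │Grace Brown │$928.75          
37.2 │Inactive│Carol Taylor│$3787.98         
38.0 │Active  │Eve Smith   │$2994.91         
49.6 │Inactive│Grace Davis │$2482.15         
92.7 │Active  │Alice Smith │$1617.20         
12.7 │Pending │Alice Wilson│$1882.45         
20.4 │Pending │Dave Taylor │$4360.85         
23.6 │Inactive│Dave Smith  │$2614.05         
1.0  │Inactive│Grace Jones │$1568.07         
38.1 │Pending │Hank Taylor │$2583.62         
32.5 │Pending │Grace Davis │$3580.70         
22.7 │Pending │Eve Taylor  │$4012.90         
57.1 │Pending │Hank Davis  │$953.42          
12.9 │Inactive│Dave Davis  │$4401.00         
46.2 │Closed  │Bob Jones   │$2908.10         
                                             
                                             
                                             
                                             
                                             
                                             


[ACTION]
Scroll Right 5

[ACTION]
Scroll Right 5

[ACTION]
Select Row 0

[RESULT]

Score│Status  │Name        │Amount           
─────┼────────┼────────────┼────────         
>.9  │Active  │Carol Wilson│$3366.49         
30.0 │Closed  │Eve Jones   │$3004.63         
51.6 │Pending │Grace Brown │$928.75          
37.2 │Inactive│Carol Taylor│$3787.98         
38.0 │Active  │Eve Smith   │$2994.91         
49.6 │Inactive│Grace Davis │$2482.15         
92.7 │Active  │Alice Smith │$1617.20         
12.7 │Pending │Alice Wilson│$1882.45         
20.4 │Pending │Dave Taylor │$4360.85         
23.6 │Inactive│Dave Smith  │$2614.05         
1.0  │Inactive│Grace Jones │$1568.07         
38.1 │Pending │Hank Taylor │$2583.62         
32.5 │Pending │Grace Davis │$3580.70         
22.7 │Pending │Eve Taylor  │$4012.90         
57.1 │Pending │Hank Davis  │$953.42          
12.9 │Inactive│Dave Davis  │$4401.00         
46.2 │Closed  │Bob Jones   │$2908.10         
                                             
                                             
                                             
                                             
                                             
                                             


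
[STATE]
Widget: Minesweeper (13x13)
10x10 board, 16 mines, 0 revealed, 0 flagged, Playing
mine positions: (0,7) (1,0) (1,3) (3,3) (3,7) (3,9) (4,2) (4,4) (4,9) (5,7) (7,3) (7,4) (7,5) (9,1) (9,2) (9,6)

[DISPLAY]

■■■■■■■■■■   
■■■■■■■■■■   
■■■■■■■■■■   
■■■■■■■■■■   
■■■■■■■■■■   
■■■■■■■■■■   
■■■■■■■■■■   
■■■■■■■■■■   
■■■■■■■■■■   
■■■■■■■■■■   
             
             
             


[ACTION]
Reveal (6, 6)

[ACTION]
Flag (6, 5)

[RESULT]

■■■■■■■■■■   
■■■■■■■■■■   
■■■■■■■■■■   
■■■■■■■■■■   
■■■■■■■■■■   
■■■■■■■■■■   
■■■■■⚑2■■■   
■■■■■■■■■■   
■■■■■■■■■■   
■■■■■■■■■■   
             
             
             


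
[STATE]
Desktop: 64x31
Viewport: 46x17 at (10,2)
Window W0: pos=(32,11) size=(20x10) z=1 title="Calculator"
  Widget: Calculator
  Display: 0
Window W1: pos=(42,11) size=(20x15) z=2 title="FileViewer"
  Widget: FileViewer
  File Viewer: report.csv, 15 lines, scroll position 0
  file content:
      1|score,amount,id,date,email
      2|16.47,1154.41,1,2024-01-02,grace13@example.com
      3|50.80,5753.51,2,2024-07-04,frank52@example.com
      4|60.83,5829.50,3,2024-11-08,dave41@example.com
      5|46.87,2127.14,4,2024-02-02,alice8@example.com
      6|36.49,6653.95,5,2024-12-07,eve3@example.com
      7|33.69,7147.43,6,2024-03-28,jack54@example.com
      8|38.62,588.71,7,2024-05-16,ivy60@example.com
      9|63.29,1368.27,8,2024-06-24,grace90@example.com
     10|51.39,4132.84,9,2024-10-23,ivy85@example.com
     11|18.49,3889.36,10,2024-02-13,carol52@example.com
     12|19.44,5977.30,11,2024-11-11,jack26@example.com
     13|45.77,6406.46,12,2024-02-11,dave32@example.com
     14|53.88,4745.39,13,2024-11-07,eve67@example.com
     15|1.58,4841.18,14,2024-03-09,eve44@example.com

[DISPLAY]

                                              
                                              
                                              
                                              
                                              
                                              
                                              
                                              
                                              
                      ┏━━━━━━━━━┏━━━━━━━━━━━━━
                      ┃ Calculat┃ FileViewer  
                      ┠─────────┠─────────────
                      ┃         ┃score,amount,
                      ┃┌───┬───┬┃16.47,1154.41
                      ┃│ 7 │ 8 │┃50.80,5753.51
                      ┃├───┼───┼┃60.83,5829.50
                      ┃│ 4 │ 5 │┃46.87,2127.14


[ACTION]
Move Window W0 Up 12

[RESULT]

                      ┠──────────────────┨    
                      ┃                 0┃    
                      ┃┌───┬───┬───┬───┐ ┃    
                      ┃│ 7 │ 8 │ 9 │ ÷ │ ┃    
                      ┃├───┼───┼───┼───┤ ┃    
                      ┃│ 4 │ 5 │ 6 │ × │ ┃    
                      ┃└───┴───┴───┴───┘ ┃    
                      ┗━━━━━━━━━━━━━━━━━━┛    
                                              
                                ┏━━━━━━━━━━━━━
                                ┃ FileViewer  
                                ┠─────────────
                                ┃score,amount,
                                ┃16.47,1154.41
                                ┃50.80,5753.51
                                ┃60.83,5829.50
                                ┃46.87,2127.14


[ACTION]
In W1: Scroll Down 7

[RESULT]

                      ┠──────────────────┨    
                      ┃                 0┃    
                      ┃┌───┬───┬───┬───┐ ┃    
                      ┃│ 7 │ 8 │ 9 │ ÷ │ ┃    
                      ┃├───┼───┼───┼───┤ ┃    
                      ┃│ 4 │ 5 │ 6 │ × │ ┃    
                      ┃└───┴───┴───┴───┘ ┃    
                      ┗━━━━━━━━━━━━━━━━━━┛    
                                              
                                ┏━━━━━━━━━━━━━
                                ┃ FileViewer  
                                ┠─────────────
                                ┃46.87,2127.14
                                ┃36.49,6653.95
                                ┃33.69,7147.43
                                ┃38.62,588.71,
                                ┃63.29,1368.27


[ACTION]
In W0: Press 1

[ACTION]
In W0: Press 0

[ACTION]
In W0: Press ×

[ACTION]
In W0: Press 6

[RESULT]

                      ┠──────────────────┨    
                      ┃                 6┃    
                      ┃┌───┬───┬───┬───┐ ┃    
                      ┃│ 7 │ 8 │ 9 │ ÷ │ ┃    
                      ┃├───┼───┼───┼───┤ ┃    
                      ┃│ 4 │ 5 │ 6 │ × │ ┃    
                      ┃└───┴───┴───┴───┘ ┃    
                      ┗━━━━━━━━━━━━━━━━━━┛    
                                              
                                ┏━━━━━━━━━━━━━
                                ┃ FileViewer  
                                ┠─────────────
                                ┃46.87,2127.14
                                ┃36.49,6653.95
                                ┃33.69,7147.43
                                ┃38.62,588.71,
                                ┃63.29,1368.27
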